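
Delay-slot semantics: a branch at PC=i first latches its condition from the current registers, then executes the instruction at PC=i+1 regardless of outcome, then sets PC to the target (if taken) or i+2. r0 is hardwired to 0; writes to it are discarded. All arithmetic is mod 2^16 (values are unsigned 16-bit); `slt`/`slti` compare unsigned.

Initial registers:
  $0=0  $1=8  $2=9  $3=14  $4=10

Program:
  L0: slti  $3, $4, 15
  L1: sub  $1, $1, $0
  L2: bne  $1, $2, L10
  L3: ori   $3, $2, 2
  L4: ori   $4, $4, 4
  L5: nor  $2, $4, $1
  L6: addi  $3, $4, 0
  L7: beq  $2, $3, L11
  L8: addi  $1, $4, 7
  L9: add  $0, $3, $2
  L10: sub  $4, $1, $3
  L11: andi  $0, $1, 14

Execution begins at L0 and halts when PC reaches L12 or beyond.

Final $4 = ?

[0] slti  $3, $4, 15  →  {$0:0, $1:8, $2:9, $3:1, $4:10}
[1] sub  $1, $1, $0  →  {$0:0, $1:8, $2:9, $3:1, $4:10}
[2] bne  $1, $2, L10  →  {$0:0, $1:8, $2:9, $3:1, $4:10}  ⟨branch taken⟩
[3] ori   $3, $2, 2  →  {$0:0, $1:8, $2:9, $3:11, $4:10}
[10] sub  $4, $1, $3  →  {$0:0, $1:8, $2:9, $3:11, $4:65533}
[11] andi  $0, $1, 14  →  {$0:0, $1:8, $2:9, $3:11, $4:65533}

65533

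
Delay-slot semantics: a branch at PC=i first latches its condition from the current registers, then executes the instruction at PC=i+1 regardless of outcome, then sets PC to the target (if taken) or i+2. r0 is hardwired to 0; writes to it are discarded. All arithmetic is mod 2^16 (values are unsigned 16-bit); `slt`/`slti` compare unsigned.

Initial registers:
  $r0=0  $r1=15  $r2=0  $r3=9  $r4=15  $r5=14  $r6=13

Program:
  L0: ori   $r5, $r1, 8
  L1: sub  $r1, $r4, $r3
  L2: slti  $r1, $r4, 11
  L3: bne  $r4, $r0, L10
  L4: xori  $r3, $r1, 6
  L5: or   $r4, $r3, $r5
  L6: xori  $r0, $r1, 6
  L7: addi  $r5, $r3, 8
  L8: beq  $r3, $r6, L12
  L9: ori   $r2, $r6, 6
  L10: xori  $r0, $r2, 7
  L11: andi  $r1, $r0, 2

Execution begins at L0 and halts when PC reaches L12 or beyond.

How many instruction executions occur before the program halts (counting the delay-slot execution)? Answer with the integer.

7

[0] ori   $r5, $r1, 8  →  {$r0:0, $r1:15, $r2:0, $r3:9, $r4:15, $r5:15, $r6:13}
[1] sub  $r1, $r4, $r3  →  {$r0:0, $r1:6, $r2:0, $r3:9, $r4:15, $r5:15, $r6:13}
[2] slti  $r1, $r4, 11  →  {$r0:0, $r1:0, $r2:0, $r3:9, $r4:15, $r5:15, $r6:13}
[3] bne  $r4, $r0, L10  →  {$r0:0, $r1:0, $r2:0, $r3:9, $r4:15, $r5:15, $r6:13}  ⟨branch taken⟩
[4] xori  $r3, $r1, 6  →  {$r0:0, $r1:0, $r2:0, $r3:6, $r4:15, $r5:15, $r6:13}
[10] xori  $r0, $r2, 7  →  {$r0:0, $r1:0, $r2:0, $r3:6, $r4:15, $r5:15, $r6:13}
[11] andi  $r1, $r0, 2  →  {$r0:0, $r1:0, $r2:0, $r3:6, $r4:15, $r5:15, $r6:13}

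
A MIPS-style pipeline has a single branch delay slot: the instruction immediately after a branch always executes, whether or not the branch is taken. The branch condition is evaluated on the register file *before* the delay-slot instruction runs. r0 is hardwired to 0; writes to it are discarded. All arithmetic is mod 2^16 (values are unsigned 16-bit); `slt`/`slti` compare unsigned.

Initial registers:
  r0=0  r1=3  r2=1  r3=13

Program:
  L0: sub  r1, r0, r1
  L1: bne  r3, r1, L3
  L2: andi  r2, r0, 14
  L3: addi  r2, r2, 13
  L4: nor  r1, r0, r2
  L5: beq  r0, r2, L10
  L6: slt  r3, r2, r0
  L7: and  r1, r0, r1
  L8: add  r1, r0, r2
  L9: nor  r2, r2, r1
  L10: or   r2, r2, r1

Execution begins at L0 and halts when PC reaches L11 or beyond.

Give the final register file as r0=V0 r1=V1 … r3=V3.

[0] sub  r1, r0, r1  →  {r0:0, r1:65533, r2:1, r3:13}
[1] bne  r3, r1, L3  →  {r0:0, r1:65533, r2:1, r3:13}  ⟨branch taken⟩
[2] andi  r2, r0, 14  →  {r0:0, r1:65533, r2:0, r3:13}
[3] addi  r2, r2, 13  →  {r0:0, r1:65533, r2:13, r3:13}
[4] nor  r1, r0, r2  →  {r0:0, r1:65522, r2:13, r3:13}
[5] beq  r0, r2, L10  →  {r0:0, r1:65522, r2:13, r3:13}  ⟨branch fallthrough⟩
[6] slt  r3, r2, r0  →  {r0:0, r1:65522, r2:13, r3:0}
[7] and  r1, r0, r1  →  {r0:0, r1:0, r2:13, r3:0}
[8] add  r1, r0, r2  →  {r0:0, r1:13, r2:13, r3:0}
[9] nor  r2, r2, r1  →  {r0:0, r1:13, r2:65522, r3:0}
[10] or   r2, r2, r1  →  {r0:0, r1:13, r2:65535, r3:0}

r0=0 r1=13 r2=65535 r3=0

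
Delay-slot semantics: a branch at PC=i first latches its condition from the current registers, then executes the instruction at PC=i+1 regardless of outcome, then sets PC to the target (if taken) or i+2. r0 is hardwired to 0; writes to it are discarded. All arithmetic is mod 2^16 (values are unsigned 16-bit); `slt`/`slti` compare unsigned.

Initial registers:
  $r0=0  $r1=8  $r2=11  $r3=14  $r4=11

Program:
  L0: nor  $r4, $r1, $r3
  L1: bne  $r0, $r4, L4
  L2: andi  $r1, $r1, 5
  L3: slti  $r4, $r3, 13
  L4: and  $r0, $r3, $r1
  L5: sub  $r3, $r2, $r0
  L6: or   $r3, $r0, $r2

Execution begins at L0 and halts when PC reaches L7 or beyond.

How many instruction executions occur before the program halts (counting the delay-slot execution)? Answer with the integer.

PC=0  nor  $r4, $r1, $r3     | $r0=0 $r1=8 $r2=11 $r3=14 $r4=65521
PC=1  bne  $r0, $r4, L4      | $r0=0 $r1=8 $r2=11 $r3=14 $r4=65521  [TAKEN]
PC=2  andi  $r1, $r1, 5      | $r0=0 $r1=0 $r2=11 $r3=14 $r4=65521
PC=4  and  $r0, $r3, $r1     | $r0=0 $r1=0 $r2=11 $r3=14 $r4=65521
PC=5  sub  $r3, $r2, $r0     | $r0=0 $r1=0 $r2=11 $r3=11 $r4=65521
PC=6  or   $r3, $r0, $r2     | $r0=0 $r1=0 $r2=11 $r3=11 $r4=65521

6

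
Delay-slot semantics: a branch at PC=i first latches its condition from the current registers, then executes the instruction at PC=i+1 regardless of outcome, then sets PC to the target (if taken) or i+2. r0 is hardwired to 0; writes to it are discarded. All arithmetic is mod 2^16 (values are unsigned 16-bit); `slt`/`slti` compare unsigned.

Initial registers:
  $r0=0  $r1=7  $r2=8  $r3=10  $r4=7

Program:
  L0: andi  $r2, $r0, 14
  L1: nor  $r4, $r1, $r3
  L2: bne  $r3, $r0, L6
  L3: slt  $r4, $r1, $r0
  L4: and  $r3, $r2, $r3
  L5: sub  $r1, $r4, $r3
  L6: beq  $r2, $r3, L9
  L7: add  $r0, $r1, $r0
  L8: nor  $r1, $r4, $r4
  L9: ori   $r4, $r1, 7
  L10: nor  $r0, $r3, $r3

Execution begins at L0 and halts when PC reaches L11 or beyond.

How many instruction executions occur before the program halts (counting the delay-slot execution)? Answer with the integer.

9

  step pc=0: andi  $r2, $r0, 14  regs=(0,7,0,10,7)
  step pc=1: nor  $r4, $r1, $r3  regs=(0,7,0,10,65520)
  step pc=2: bne  $r3, $r0, L6  cond=T  regs=(0,7,0,10,65520)
  step pc=3: slt  $r4, $r1, $r0  regs=(0,7,0,10,0)
  step pc=6: beq  $r2, $r3, L9  cond=F  regs=(0,7,0,10,0)
  step pc=7: add  $r0, $r1, $r0  regs=(0,7,0,10,0)
  step pc=8: nor  $r1, $r4, $r4  regs=(0,65535,0,10,0)
  step pc=9: ori   $r4, $r1, 7  regs=(0,65535,0,10,65535)
  step pc=10: nor  $r0, $r3, $r3  regs=(0,65535,0,10,65535)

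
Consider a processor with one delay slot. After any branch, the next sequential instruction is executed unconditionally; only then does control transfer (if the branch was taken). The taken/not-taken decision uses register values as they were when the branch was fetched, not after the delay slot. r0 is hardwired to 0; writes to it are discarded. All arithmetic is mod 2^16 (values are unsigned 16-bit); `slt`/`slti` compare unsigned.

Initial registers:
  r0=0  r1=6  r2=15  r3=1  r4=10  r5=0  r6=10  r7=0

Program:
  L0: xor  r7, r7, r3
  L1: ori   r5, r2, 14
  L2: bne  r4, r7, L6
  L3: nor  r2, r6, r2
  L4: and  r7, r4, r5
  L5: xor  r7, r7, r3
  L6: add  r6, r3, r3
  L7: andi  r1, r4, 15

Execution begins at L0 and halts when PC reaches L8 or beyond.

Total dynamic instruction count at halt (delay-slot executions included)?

[0] xor  r7, r7, r3  →  {r0:0, r1:6, r2:15, r3:1, r4:10, r5:0, r6:10, r7:1}
[1] ori   r5, r2, 14  →  {r0:0, r1:6, r2:15, r3:1, r4:10, r5:15, r6:10, r7:1}
[2] bne  r4, r7, L6  →  {r0:0, r1:6, r2:15, r3:1, r4:10, r5:15, r6:10, r7:1}  ⟨branch taken⟩
[3] nor  r2, r6, r2  →  {r0:0, r1:6, r2:65520, r3:1, r4:10, r5:15, r6:10, r7:1}
[6] add  r6, r3, r3  →  {r0:0, r1:6, r2:65520, r3:1, r4:10, r5:15, r6:2, r7:1}
[7] andi  r1, r4, 15  →  {r0:0, r1:10, r2:65520, r3:1, r4:10, r5:15, r6:2, r7:1}

6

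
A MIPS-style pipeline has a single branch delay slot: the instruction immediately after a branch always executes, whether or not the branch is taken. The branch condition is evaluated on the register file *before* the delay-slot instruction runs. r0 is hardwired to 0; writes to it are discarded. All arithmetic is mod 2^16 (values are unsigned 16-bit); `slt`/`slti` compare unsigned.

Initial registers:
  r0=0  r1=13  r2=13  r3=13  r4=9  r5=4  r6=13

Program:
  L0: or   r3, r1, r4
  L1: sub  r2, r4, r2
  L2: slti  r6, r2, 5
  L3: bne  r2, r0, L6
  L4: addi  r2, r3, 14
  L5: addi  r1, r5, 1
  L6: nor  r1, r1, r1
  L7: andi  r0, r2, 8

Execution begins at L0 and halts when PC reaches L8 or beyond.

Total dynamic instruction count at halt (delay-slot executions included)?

7

  step pc=0: or   r3, r1, r4  regs=(0,13,13,13,9,4,13)
  step pc=1: sub  r2, r4, r2  regs=(0,13,65532,13,9,4,13)
  step pc=2: slti  r6, r2, 5  regs=(0,13,65532,13,9,4,0)
  step pc=3: bne  r2, r0, L6  cond=T  regs=(0,13,65532,13,9,4,0)
  step pc=4: addi  r2, r3, 14  regs=(0,13,27,13,9,4,0)
  step pc=6: nor  r1, r1, r1  regs=(0,65522,27,13,9,4,0)
  step pc=7: andi  r0, r2, 8  regs=(0,65522,27,13,9,4,0)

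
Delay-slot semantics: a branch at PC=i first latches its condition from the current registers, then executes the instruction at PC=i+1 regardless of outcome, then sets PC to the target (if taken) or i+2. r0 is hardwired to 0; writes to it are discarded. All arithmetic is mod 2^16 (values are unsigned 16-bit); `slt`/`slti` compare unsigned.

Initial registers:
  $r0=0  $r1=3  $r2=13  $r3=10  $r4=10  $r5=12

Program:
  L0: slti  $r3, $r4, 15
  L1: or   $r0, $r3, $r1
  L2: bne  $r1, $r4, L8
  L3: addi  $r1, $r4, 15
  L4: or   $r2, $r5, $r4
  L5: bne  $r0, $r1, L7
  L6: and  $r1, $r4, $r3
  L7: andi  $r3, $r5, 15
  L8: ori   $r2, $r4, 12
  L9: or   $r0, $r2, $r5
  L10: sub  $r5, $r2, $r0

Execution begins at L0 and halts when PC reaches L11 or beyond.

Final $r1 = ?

PC=0  slti  $r3, $r4, 15     | $r0=0 $r1=3 $r2=13 $r3=1 $r4=10 $r5=12
PC=1  or   $r0, $r3, $r1     | $r0=0 $r1=3 $r2=13 $r3=1 $r4=10 $r5=12
PC=2  bne  $r1, $r4, L8      | $r0=0 $r1=3 $r2=13 $r3=1 $r4=10 $r5=12  [TAKEN]
PC=3  addi  $r1, $r4, 15     | $r0=0 $r1=25 $r2=13 $r3=1 $r4=10 $r5=12
PC=8  ori   $r2, $r4, 12     | $r0=0 $r1=25 $r2=14 $r3=1 $r4=10 $r5=12
PC=9  or   $r0, $r2, $r5     | $r0=0 $r1=25 $r2=14 $r3=1 $r4=10 $r5=12
PC=10 sub  $r5, $r2, $r0     | $r0=0 $r1=25 $r2=14 $r3=1 $r4=10 $r5=14

25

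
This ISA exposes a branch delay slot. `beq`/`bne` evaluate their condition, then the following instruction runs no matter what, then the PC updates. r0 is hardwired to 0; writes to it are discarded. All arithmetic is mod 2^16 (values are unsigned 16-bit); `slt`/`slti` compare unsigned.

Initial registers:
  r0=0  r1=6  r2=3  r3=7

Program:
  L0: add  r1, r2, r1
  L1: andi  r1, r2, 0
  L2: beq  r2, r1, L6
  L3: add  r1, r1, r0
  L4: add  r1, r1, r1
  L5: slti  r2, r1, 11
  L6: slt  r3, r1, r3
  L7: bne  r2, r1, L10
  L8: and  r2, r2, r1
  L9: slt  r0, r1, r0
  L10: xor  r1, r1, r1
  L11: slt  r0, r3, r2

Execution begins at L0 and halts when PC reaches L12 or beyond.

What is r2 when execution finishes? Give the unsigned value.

0

#0 add  r1, r2, r1 ; 0/9/3/7
#1 andi  r1, r2, 0 ; 0/0/3/7
#2 beq  r2, r1, L6 ; 0/0/3/7 ; →fallthru
#3 add  r1, r1, r0 ; 0/0/3/7
#4 add  r1, r1, r1 ; 0/0/3/7
#5 slti  r2, r1, 11 ; 0/0/1/7
#6 slt  r3, r1, r3 ; 0/0/1/1
#7 bne  r2, r1, L10 ; 0/0/1/1 ; →target
#8 and  r2, r2, r1 ; 0/0/0/1
#10 xor  r1, r1, r1 ; 0/0/0/1
#11 slt  r0, r3, r2 ; 0/0/0/1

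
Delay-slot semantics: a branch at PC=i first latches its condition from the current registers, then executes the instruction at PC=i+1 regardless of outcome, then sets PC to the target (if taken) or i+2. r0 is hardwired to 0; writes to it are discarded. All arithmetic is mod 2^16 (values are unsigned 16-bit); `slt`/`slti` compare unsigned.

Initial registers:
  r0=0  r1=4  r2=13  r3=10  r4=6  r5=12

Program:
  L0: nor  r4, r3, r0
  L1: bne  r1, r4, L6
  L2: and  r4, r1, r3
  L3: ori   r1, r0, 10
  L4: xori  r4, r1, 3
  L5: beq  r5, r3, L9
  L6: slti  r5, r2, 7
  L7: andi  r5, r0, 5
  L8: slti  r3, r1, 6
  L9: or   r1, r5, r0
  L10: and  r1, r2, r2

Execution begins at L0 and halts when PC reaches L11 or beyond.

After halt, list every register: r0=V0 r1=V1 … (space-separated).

r0=0 r1=13 r2=13 r3=1 r4=0 r5=0

#0 nor  r4, r3, r0 ; 0/4/13/10/65525/12
#1 bne  r1, r4, L6 ; 0/4/13/10/65525/12 ; →target
#2 and  r4, r1, r3 ; 0/4/13/10/0/12
#6 slti  r5, r2, 7 ; 0/4/13/10/0/0
#7 andi  r5, r0, 5 ; 0/4/13/10/0/0
#8 slti  r3, r1, 6 ; 0/4/13/1/0/0
#9 or   r1, r5, r0 ; 0/0/13/1/0/0
#10 and  r1, r2, r2 ; 0/13/13/1/0/0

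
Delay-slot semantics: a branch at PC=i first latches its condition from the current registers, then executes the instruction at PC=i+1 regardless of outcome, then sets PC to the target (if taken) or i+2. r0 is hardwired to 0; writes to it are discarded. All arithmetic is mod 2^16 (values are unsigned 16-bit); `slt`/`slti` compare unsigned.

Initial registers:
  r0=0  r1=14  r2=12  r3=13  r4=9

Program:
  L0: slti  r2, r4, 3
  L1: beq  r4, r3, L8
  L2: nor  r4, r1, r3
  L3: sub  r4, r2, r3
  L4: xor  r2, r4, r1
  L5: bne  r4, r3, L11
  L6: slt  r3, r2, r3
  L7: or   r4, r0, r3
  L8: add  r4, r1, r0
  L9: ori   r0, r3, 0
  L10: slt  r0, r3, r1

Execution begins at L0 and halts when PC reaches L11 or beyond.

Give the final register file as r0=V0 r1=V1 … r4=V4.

r0=0 r1=14 r2=65533 r3=0 r4=65523

[0] slti  r2, r4, 3  →  {r0:0, r1:14, r2:0, r3:13, r4:9}
[1] beq  r4, r3, L8  →  {r0:0, r1:14, r2:0, r3:13, r4:9}  ⟨branch fallthrough⟩
[2] nor  r4, r1, r3  →  {r0:0, r1:14, r2:0, r3:13, r4:65520}
[3] sub  r4, r2, r3  →  {r0:0, r1:14, r2:0, r3:13, r4:65523}
[4] xor  r2, r4, r1  →  {r0:0, r1:14, r2:65533, r3:13, r4:65523}
[5] bne  r4, r3, L11  →  {r0:0, r1:14, r2:65533, r3:13, r4:65523}  ⟨branch taken⟩
[6] slt  r3, r2, r3  →  {r0:0, r1:14, r2:65533, r3:0, r4:65523}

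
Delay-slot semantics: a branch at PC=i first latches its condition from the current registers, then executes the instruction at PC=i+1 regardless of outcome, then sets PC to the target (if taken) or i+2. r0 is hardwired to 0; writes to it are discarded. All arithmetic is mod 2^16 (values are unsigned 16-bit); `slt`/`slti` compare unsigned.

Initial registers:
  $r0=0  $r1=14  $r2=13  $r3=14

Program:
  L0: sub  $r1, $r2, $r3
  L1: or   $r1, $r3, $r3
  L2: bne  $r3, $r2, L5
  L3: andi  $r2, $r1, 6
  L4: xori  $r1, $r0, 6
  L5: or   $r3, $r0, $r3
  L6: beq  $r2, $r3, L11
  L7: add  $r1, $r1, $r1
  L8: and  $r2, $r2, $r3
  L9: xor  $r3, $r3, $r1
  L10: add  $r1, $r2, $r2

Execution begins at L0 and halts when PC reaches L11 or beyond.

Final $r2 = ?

6

#0 sub  $r1, $r2, $r3 ; 0/65535/13/14
#1 or   $r1, $r3, $r3 ; 0/14/13/14
#2 bne  $r3, $r2, L5 ; 0/14/13/14 ; →target
#3 andi  $r2, $r1, 6 ; 0/14/6/14
#5 or   $r3, $r0, $r3 ; 0/14/6/14
#6 beq  $r2, $r3, L11 ; 0/14/6/14 ; →fallthru
#7 add  $r1, $r1, $r1 ; 0/28/6/14
#8 and  $r2, $r2, $r3 ; 0/28/6/14
#9 xor  $r3, $r3, $r1 ; 0/28/6/18
#10 add  $r1, $r2, $r2 ; 0/12/6/18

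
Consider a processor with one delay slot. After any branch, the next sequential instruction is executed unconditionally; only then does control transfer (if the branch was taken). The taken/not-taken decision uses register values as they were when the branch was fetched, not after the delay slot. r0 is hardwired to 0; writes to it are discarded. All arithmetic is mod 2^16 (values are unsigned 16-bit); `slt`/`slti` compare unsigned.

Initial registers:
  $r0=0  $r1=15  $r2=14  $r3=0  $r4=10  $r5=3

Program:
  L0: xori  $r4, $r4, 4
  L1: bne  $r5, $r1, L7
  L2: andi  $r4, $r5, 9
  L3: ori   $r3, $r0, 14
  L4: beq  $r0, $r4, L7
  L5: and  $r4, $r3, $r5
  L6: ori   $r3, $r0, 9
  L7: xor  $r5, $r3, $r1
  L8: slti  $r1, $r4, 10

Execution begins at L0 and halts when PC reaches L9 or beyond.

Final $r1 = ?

#0 xori  $r4, $r4, 4 ; 0/15/14/0/14/3
#1 bne  $r5, $r1, L7 ; 0/15/14/0/14/3 ; →target
#2 andi  $r4, $r5, 9 ; 0/15/14/0/1/3
#7 xor  $r5, $r3, $r1 ; 0/15/14/0/1/15
#8 slti  $r1, $r4, 10 ; 0/1/14/0/1/15

1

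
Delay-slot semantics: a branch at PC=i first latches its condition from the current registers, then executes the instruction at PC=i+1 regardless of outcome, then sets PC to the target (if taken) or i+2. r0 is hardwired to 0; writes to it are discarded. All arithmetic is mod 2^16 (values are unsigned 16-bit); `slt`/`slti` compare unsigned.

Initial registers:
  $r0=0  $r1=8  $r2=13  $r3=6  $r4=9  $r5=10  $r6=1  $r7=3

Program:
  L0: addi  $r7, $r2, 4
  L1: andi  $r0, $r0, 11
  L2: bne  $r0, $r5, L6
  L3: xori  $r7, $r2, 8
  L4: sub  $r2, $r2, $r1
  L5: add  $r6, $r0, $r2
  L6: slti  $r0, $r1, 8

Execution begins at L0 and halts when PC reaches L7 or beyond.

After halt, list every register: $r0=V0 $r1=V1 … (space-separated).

$r0=0 $r1=8 $r2=13 $r3=6 $r4=9 $r5=10 $r6=1 $r7=5

#0 addi  $r7, $r2, 4 ; 0/8/13/6/9/10/1/17
#1 andi  $r0, $r0, 11 ; 0/8/13/6/9/10/1/17
#2 bne  $r0, $r5, L6 ; 0/8/13/6/9/10/1/17 ; →target
#3 xori  $r7, $r2, 8 ; 0/8/13/6/9/10/1/5
#6 slti  $r0, $r1, 8 ; 0/8/13/6/9/10/1/5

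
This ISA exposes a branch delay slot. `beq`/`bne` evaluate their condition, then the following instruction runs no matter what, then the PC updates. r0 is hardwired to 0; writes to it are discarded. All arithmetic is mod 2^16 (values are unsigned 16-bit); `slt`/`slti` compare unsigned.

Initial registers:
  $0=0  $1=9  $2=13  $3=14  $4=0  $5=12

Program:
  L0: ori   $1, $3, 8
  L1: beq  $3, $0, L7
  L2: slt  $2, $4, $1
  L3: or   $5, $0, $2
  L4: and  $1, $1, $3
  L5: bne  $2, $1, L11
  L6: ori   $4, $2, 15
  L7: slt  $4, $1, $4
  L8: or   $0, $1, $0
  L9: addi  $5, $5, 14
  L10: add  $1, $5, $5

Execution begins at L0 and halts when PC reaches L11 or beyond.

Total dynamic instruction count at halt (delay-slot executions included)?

PC=0  ori   $1, $3, 8        | $0=0 $1=14 $2=13 $3=14 $4=0 $5=12
PC=1  beq  $3, $0, L7        | $0=0 $1=14 $2=13 $3=14 $4=0 $5=12  [not taken]
PC=2  slt  $2, $4, $1        | $0=0 $1=14 $2=1 $3=14 $4=0 $5=12
PC=3  or   $5, $0, $2        | $0=0 $1=14 $2=1 $3=14 $4=0 $5=1
PC=4  and  $1, $1, $3        | $0=0 $1=14 $2=1 $3=14 $4=0 $5=1
PC=5  bne  $2, $1, L11       | $0=0 $1=14 $2=1 $3=14 $4=0 $5=1  [TAKEN]
PC=6  ori   $4, $2, 15       | $0=0 $1=14 $2=1 $3=14 $4=15 $5=1

7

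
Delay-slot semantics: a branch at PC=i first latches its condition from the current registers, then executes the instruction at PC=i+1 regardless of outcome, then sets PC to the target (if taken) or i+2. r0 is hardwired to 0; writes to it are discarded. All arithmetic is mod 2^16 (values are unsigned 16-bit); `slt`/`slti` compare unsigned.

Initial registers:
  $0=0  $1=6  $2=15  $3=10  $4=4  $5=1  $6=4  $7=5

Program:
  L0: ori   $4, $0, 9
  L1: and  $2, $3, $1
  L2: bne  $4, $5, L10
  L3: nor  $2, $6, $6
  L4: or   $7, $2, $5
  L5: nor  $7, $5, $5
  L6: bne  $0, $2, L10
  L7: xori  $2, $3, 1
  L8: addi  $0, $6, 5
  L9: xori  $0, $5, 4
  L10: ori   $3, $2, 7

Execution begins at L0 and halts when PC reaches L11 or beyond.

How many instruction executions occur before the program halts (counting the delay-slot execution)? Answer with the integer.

#0 ori   $4, $0, 9 ; 0/6/15/10/9/1/4/5
#1 and  $2, $3, $1 ; 0/6/2/10/9/1/4/5
#2 bne  $4, $5, L10 ; 0/6/2/10/9/1/4/5 ; →target
#3 nor  $2, $6, $6 ; 0/6/65531/10/9/1/4/5
#10 ori   $3, $2, 7 ; 0/6/65531/65535/9/1/4/5

5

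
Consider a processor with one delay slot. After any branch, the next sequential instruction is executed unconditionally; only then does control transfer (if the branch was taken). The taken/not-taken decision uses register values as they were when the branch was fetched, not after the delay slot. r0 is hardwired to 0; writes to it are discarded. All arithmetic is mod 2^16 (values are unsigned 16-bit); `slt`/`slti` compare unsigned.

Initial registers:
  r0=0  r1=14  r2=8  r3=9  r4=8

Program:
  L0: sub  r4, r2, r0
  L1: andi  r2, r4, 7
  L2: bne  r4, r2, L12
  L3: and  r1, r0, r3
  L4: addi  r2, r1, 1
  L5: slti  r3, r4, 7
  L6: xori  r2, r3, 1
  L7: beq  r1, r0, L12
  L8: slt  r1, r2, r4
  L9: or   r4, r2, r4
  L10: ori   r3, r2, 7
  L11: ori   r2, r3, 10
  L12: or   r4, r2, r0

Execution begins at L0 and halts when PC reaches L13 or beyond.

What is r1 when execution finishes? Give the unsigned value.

0

#0 sub  r4, r2, r0 ; 0/14/8/9/8
#1 andi  r2, r4, 7 ; 0/14/0/9/8
#2 bne  r4, r2, L12 ; 0/14/0/9/8 ; →target
#3 and  r1, r0, r3 ; 0/0/0/9/8
#12 or   r4, r2, r0 ; 0/0/0/9/0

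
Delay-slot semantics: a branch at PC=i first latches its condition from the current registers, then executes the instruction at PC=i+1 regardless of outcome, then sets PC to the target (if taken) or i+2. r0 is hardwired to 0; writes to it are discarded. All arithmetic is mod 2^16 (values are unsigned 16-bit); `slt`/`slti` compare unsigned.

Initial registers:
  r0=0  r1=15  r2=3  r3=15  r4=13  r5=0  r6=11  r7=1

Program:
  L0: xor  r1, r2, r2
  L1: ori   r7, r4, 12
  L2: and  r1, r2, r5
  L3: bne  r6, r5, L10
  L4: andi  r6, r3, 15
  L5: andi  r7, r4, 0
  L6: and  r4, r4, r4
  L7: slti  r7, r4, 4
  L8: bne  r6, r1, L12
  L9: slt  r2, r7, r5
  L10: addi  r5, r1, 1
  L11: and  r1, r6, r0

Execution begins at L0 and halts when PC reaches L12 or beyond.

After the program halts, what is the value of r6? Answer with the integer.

  step pc=0: xor  r1, r2, r2  regs=(0,0,3,15,13,0,11,1)
  step pc=1: ori   r7, r4, 12  regs=(0,0,3,15,13,0,11,13)
  step pc=2: and  r1, r2, r5  regs=(0,0,3,15,13,0,11,13)
  step pc=3: bne  r6, r5, L10  cond=T  regs=(0,0,3,15,13,0,11,13)
  step pc=4: andi  r6, r3, 15  regs=(0,0,3,15,13,0,15,13)
  step pc=10: addi  r5, r1, 1  regs=(0,0,3,15,13,1,15,13)
  step pc=11: and  r1, r6, r0  regs=(0,0,3,15,13,1,15,13)

15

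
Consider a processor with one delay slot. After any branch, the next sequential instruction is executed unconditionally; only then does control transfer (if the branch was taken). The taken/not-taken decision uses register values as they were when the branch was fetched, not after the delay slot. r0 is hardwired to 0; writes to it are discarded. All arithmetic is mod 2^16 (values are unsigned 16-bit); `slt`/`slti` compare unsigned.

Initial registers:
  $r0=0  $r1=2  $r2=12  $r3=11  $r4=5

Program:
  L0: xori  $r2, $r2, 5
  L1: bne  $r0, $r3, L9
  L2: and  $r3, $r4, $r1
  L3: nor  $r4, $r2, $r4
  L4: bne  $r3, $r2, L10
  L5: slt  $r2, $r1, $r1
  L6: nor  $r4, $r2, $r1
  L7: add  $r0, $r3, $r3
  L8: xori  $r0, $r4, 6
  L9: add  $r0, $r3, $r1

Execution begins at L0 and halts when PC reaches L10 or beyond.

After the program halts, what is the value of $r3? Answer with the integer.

  step pc=0: xori  $r2, $r2, 5  regs=(0,2,9,11,5)
  step pc=1: bne  $r0, $r3, L9  cond=T  regs=(0,2,9,11,5)
  step pc=2: and  $r3, $r4, $r1  regs=(0,2,9,0,5)
  step pc=9: add  $r0, $r3, $r1  regs=(0,2,9,0,5)

0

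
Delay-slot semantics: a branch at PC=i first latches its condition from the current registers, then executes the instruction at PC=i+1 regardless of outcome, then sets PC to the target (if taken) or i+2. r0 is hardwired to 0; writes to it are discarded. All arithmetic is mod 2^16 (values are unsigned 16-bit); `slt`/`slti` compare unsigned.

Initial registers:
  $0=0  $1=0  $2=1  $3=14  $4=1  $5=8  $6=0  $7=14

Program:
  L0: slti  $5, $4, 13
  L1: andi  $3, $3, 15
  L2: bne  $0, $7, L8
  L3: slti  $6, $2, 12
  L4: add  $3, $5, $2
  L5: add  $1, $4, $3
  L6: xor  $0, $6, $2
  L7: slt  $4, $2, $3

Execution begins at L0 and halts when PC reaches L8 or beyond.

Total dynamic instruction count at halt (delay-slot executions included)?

4

[0] slti  $5, $4, 13  →  {$0:0, $1:0, $2:1, $3:14, $4:1, $5:1, $6:0, $7:14}
[1] andi  $3, $3, 15  →  {$0:0, $1:0, $2:1, $3:14, $4:1, $5:1, $6:0, $7:14}
[2] bne  $0, $7, L8  →  {$0:0, $1:0, $2:1, $3:14, $4:1, $5:1, $6:0, $7:14}  ⟨branch taken⟩
[3] slti  $6, $2, 12  →  {$0:0, $1:0, $2:1, $3:14, $4:1, $5:1, $6:1, $7:14}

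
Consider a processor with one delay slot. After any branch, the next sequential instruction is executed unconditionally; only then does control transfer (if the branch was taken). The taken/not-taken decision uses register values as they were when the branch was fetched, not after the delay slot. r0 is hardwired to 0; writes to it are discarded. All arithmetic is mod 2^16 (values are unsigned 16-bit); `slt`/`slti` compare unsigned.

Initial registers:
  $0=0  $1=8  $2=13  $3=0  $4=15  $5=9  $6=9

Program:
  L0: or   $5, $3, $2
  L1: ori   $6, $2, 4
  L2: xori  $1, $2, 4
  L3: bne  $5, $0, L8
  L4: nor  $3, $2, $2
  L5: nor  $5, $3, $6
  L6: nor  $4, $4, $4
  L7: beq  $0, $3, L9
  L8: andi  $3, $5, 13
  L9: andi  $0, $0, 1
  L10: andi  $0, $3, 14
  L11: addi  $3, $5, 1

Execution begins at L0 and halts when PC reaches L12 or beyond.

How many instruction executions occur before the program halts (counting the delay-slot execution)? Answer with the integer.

#0 or   $5, $3, $2 ; 0/8/13/0/15/13/9
#1 ori   $6, $2, 4 ; 0/8/13/0/15/13/13
#2 xori  $1, $2, 4 ; 0/9/13/0/15/13/13
#3 bne  $5, $0, L8 ; 0/9/13/0/15/13/13 ; →target
#4 nor  $3, $2, $2 ; 0/9/13/65522/15/13/13
#8 andi  $3, $5, 13 ; 0/9/13/13/15/13/13
#9 andi  $0, $0, 1 ; 0/9/13/13/15/13/13
#10 andi  $0, $3, 14 ; 0/9/13/13/15/13/13
#11 addi  $3, $5, 1 ; 0/9/13/14/15/13/13

9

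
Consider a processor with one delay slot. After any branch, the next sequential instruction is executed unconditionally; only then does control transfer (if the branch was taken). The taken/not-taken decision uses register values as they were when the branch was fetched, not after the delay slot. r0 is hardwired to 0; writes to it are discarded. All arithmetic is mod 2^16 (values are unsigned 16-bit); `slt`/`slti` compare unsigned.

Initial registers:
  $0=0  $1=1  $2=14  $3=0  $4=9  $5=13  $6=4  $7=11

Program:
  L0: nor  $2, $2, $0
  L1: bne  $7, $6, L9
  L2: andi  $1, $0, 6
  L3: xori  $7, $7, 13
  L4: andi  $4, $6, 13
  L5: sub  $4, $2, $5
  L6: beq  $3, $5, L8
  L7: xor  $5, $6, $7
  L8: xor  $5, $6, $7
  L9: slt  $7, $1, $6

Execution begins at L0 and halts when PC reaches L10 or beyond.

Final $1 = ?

0

  step pc=0: nor  $2, $2, $0  regs=(0,1,65521,0,9,13,4,11)
  step pc=1: bne  $7, $6, L9  cond=T  regs=(0,1,65521,0,9,13,4,11)
  step pc=2: andi  $1, $0, 6  regs=(0,0,65521,0,9,13,4,11)
  step pc=9: slt  $7, $1, $6  regs=(0,0,65521,0,9,13,4,1)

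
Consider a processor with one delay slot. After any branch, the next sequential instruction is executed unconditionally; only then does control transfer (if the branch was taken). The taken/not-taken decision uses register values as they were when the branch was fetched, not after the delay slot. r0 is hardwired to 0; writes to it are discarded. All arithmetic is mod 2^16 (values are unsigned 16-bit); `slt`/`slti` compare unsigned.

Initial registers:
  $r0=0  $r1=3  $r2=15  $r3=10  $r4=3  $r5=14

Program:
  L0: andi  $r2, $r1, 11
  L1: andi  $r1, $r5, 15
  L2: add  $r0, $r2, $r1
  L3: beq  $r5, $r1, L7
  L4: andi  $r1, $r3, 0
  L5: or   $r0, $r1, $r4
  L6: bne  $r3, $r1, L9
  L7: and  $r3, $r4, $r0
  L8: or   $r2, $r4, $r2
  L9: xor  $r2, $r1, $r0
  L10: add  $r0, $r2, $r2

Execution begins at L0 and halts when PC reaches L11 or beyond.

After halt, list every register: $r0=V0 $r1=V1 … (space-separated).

[0] andi  $r2, $r1, 11  →  {$r0:0, $r1:3, $r2:3, $r3:10, $r4:3, $r5:14}
[1] andi  $r1, $r5, 15  →  {$r0:0, $r1:14, $r2:3, $r3:10, $r4:3, $r5:14}
[2] add  $r0, $r2, $r1  →  {$r0:0, $r1:14, $r2:3, $r3:10, $r4:3, $r5:14}
[3] beq  $r5, $r1, L7  →  {$r0:0, $r1:14, $r2:3, $r3:10, $r4:3, $r5:14}  ⟨branch taken⟩
[4] andi  $r1, $r3, 0  →  {$r0:0, $r1:0, $r2:3, $r3:10, $r4:3, $r5:14}
[7] and  $r3, $r4, $r0  →  {$r0:0, $r1:0, $r2:3, $r3:0, $r4:3, $r5:14}
[8] or   $r2, $r4, $r2  →  {$r0:0, $r1:0, $r2:3, $r3:0, $r4:3, $r5:14}
[9] xor  $r2, $r1, $r0  →  {$r0:0, $r1:0, $r2:0, $r3:0, $r4:3, $r5:14}
[10] add  $r0, $r2, $r2  →  {$r0:0, $r1:0, $r2:0, $r3:0, $r4:3, $r5:14}

$r0=0 $r1=0 $r2=0 $r3=0 $r4=3 $r5=14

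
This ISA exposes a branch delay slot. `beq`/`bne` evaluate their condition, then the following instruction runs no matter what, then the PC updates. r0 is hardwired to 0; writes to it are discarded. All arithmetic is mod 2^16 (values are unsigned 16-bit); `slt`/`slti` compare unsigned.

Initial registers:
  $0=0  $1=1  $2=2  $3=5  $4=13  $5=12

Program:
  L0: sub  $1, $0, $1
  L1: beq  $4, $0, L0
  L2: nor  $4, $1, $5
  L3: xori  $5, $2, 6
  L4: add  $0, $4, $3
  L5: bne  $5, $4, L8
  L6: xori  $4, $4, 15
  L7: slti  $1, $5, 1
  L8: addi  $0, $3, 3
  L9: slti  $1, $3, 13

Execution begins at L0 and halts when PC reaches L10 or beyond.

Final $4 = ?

15

[0] sub  $1, $0, $1  →  {$0:0, $1:65535, $2:2, $3:5, $4:13, $5:12}
[1] beq  $4, $0, L0  →  {$0:0, $1:65535, $2:2, $3:5, $4:13, $5:12}  ⟨branch fallthrough⟩
[2] nor  $4, $1, $5  →  {$0:0, $1:65535, $2:2, $3:5, $4:0, $5:12}
[3] xori  $5, $2, 6  →  {$0:0, $1:65535, $2:2, $3:5, $4:0, $5:4}
[4] add  $0, $4, $3  →  {$0:0, $1:65535, $2:2, $3:5, $4:0, $5:4}
[5] bne  $5, $4, L8  →  {$0:0, $1:65535, $2:2, $3:5, $4:0, $5:4}  ⟨branch taken⟩
[6] xori  $4, $4, 15  →  {$0:0, $1:65535, $2:2, $3:5, $4:15, $5:4}
[8] addi  $0, $3, 3  →  {$0:0, $1:65535, $2:2, $3:5, $4:15, $5:4}
[9] slti  $1, $3, 13  →  {$0:0, $1:1, $2:2, $3:5, $4:15, $5:4}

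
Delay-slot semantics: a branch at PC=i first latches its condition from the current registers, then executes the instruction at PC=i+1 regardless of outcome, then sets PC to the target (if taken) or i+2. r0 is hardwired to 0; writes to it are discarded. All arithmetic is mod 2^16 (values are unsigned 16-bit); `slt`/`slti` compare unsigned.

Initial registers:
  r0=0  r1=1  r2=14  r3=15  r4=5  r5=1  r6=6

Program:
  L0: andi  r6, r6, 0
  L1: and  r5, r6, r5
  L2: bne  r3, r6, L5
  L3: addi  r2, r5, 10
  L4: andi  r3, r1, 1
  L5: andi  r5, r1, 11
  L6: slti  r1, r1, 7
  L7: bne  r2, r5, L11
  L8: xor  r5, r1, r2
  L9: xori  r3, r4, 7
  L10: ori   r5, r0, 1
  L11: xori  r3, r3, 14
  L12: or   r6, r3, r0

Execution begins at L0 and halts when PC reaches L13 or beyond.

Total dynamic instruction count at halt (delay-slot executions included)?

10

#0 andi  r6, r6, 0 ; 0/1/14/15/5/1/0
#1 and  r5, r6, r5 ; 0/1/14/15/5/0/0
#2 bne  r3, r6, L5 ; 0/1/14/15/5/0/0 ; →target
#3 addi  r2, r5, 10 ; 0/1/10/15/5/0/0
#5 andi  r5, r1, 11 ; 0/1/10/15/5/1/0
#6 slti  r1, r1, 7 ; 0/1/10/15/5/1/0
#7 bne  r2, r5, L11 ; 0/1/10/15/5/1/0 ; →target
#8 xor  r5, r1, r2 ; 0/1/10/15/5/11/0
#11 xori  r3, r3, 14 ; 0/1/10/1/5/11/0
#12 or   r6, r3, r0 ; 0/1/10/1/5/11/1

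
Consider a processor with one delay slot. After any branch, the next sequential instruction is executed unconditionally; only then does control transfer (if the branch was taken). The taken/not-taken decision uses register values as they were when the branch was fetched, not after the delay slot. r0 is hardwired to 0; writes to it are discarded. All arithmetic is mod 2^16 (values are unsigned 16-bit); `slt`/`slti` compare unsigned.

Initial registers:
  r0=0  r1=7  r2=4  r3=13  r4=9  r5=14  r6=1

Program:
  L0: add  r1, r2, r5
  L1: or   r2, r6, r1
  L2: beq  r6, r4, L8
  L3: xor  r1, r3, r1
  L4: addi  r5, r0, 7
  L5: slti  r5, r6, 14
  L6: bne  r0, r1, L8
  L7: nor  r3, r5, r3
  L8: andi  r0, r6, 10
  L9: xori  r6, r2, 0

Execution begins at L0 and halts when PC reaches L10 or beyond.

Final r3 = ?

65522

[0] add  r1, r2, r5  →  {r0:0, r1:18, r2:4, r3:13, r4:9, r5:14, r6:1}
[1] or   r2, r6, r1  →  {r0:0, r1:18, r2:19, r3:13, r4:9, r5:14, r6:1}
[2] beq  r6, r4, L8  →  {r0:0, r1:18, r2:19, r3:13, r4:9, r5:14, r6:1}  ⟨branch fallthrough⟩
[3] xor  r1, r3, r1  →  {r0:0, r1:31, r2:19, r3:13, r4:9, r5:14, r6:1}
[4] addi  r5, r0, 7  →  {r0:0, r1:31, r2:19, r3:13, r4:9, r5:7, r6:1}
[5] slti  r5, r6, 14  →  {r0:0, r1:31, r2:19, r3:13, r4:9, r5:1, r6:1}
[6] bne  r0, r1, L8  →  {r0:0, r1:31, r2:19, r3:13, r4:9, r5:1, r6:1}  ⟨branch taken⟩
[7] nor  r3, r5, r3  →  {r0:0, r1:31, r2:19, r3:65522, r4:9, r5:1, r6:1}
[8] andi  r0, r6, 10  →  {r0:0, r1:31, r2:19, r3:65522, r4:9, r5:1, r6:1}
[9] xori  r6, r2, 0  →  {r0:0, r1:31, r2:19, r3:65522, r4:9, r5:1, r6:19}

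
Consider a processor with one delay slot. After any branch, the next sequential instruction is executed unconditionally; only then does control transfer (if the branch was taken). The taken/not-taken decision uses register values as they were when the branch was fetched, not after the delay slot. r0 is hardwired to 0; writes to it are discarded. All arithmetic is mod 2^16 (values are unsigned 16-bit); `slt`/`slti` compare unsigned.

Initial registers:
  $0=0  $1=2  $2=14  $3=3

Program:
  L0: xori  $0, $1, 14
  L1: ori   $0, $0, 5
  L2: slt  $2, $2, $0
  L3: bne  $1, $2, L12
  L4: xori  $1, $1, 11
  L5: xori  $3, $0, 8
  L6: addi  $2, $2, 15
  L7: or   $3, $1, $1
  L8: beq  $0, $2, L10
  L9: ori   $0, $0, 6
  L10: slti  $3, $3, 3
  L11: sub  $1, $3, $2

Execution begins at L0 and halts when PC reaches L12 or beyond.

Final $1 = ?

#0 xori  $0, $1, 14 ; 0/2/14/3
#1 ori   $0, $0, 5 ; 0/2/14/3
#2 slt  $2, $2, $0 ; 0/2/0/3
#3 bne  $1, $2, L12 ; 0/2/0/3 ; →target
#4 xori  $1, $1, 11 ; 0/9/0/3

9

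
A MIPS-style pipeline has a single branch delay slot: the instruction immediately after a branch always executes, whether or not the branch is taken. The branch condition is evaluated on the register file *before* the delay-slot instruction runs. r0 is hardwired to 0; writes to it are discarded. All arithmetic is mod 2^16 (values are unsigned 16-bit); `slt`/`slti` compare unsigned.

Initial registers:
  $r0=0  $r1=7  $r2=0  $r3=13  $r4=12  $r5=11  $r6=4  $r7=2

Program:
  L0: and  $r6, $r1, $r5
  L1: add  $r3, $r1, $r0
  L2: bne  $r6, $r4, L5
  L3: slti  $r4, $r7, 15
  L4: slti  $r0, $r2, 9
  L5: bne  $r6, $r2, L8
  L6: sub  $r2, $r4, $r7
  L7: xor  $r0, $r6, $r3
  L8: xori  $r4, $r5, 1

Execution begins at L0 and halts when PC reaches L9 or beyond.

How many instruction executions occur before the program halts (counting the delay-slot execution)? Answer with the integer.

#0 and  $r6, $r1, $r5 ; 0/7/0/13/12/11/3/2
#1 add  $r3, $r1, $r0 ; 0/7/0/7/12/11/3/2
#2 bne  $r6, $r4, L5 ; 0/7/0/7/12/11/3/2 ; →target
#3 slti  $r4, $r7, 15 ; 0/7/0/7/1/11/3/2
#5 bne  $r6, $r2, L8 ; 0/7/0/7/1/11/3/2 ; →target
#6 sub  $r2, $r4, $r7 ; 0/7/65535/7/1/11/3/2
#8 xori  $r4, $r5, 1 ; 0/7/65535/7/10/11/3/2

7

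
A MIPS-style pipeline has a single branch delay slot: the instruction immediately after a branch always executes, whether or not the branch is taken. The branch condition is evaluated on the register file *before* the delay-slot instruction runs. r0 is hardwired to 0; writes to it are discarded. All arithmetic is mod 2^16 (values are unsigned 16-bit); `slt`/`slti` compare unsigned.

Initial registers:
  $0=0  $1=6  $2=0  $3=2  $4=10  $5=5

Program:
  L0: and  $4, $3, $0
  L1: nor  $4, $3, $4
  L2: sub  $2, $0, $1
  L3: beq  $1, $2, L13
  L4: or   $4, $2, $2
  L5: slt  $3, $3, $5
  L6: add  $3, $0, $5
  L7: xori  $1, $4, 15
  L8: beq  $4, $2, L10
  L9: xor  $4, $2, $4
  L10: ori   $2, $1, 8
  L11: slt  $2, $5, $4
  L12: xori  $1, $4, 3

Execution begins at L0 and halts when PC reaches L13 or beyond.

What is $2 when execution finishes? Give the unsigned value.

0

  step pc=0: and  $4, $3, $0  regs=(0,6,0,2,0,5)
  step pc=1: nor  $4, $3, $4  regs=(0,6,0,2,65533,5)
  step pc=2: sub  $2, $0, $1  regs=(0,6,65530,2,65533,5)
  step pc=3: beq  $1, $2, L13  cond=F  regs=(0,6,65530,2,65533,5)
  step pc=4: or   $4, $2, $2  regs=(0,6,65530,2,65530,5)
  step pc=5: slt  $3, $3, $5  regs=(0,6,65530,1,65530,5)
  step pc=6: add  $3, $0, $5  regs=(0,6,65530,5,65530,5)
  step pc=7: xori  $1, $4, 15  regs=(0,65525,65530,5,65530,5)
  step pc=8: beq  $4, $2, L10  cond=T  regs=(0,65525,65530,5,65530,5)
  step pc=9: xor  $4, $2, $4  regs=(0,65525,65530,5,0,5)
  step pc=10: ori   $2, $1, 8  regs=(0,65525,65533,5,0,5)
  step pc=11: slt  $2, $5, $4  regs=(0,65525,0,5,0,5)
  step pc=12: xori  $1, $4, 3  regs=(0,3,0,5,0,5)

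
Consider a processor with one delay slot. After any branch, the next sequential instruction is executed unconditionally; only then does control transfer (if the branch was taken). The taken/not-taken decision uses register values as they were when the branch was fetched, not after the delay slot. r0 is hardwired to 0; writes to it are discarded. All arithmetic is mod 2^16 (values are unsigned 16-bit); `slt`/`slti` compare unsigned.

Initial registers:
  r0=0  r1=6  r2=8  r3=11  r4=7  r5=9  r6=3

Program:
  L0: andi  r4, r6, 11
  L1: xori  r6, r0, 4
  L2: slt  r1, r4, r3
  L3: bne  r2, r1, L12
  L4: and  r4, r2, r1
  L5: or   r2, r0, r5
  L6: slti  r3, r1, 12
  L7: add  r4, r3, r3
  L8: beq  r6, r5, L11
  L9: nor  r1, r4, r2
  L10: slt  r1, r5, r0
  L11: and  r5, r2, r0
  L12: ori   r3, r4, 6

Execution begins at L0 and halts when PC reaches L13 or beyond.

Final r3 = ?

6

  step pc=0: andi  r4, r6, 11  regs=(0,6,8,11,3,9,3)
  step pc=1: xori  r6, r0, 4  regs=(0,6,8,11,3,9,4)
  step pc=2: slt  r1, r4, r3  regs=(0,1,8,11,3,9,4)
  step pc=3: bne  r2, r1, L12  cond=T  regs=(0,1,8,11,3,9,4)
  step pc=4: and  r4, r2, r1  regs=(0,1,8,11,0,9,4)
  step pc=12: ori   r3, r4, 6  regs=(0,1,8,6,0,9,4)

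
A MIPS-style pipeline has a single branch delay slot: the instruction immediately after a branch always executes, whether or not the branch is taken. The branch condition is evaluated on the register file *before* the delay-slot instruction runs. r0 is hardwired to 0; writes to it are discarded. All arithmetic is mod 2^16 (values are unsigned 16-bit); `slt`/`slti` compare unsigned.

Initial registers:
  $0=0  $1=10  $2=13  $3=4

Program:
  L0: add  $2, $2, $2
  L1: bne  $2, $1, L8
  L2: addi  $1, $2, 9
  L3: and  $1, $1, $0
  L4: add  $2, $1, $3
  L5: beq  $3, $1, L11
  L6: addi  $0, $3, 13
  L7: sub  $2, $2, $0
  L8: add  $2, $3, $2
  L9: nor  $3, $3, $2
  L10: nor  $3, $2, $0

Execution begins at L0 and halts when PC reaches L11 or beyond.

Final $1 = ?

35

#0 add  $2, $2, $2 ; 0/10/26/4
#1 bne  $2, $1, L8 ; 0/10/26/4 ; →target
#2 addi  $1, $2, 9 ; 0/35/26/4
#8 add  $2, $3, $2 ; 0/35/30/4
#9 nor  $3, $3, $2 ; 0/35/30/65505
#10 nor  $3, $2, $0 ; 0/35/30/65505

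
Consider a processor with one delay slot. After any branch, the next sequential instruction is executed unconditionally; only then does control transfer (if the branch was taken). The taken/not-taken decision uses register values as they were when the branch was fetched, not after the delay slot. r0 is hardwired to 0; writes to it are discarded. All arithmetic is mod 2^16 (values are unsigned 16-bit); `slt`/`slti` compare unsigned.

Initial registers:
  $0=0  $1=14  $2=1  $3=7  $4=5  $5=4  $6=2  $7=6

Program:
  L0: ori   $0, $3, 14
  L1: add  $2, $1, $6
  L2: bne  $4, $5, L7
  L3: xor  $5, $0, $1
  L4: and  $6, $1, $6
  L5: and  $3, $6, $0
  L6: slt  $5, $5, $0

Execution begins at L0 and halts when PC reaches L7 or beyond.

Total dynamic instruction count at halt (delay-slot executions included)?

4

  step pc=0: ori   $0, $3, 14  regs=(0,14,1,7,5,4,2,6)
  step pc=1: add  $2, $1, $6  regs=(0,14,16,7,5,4,2,6)
  step pc=2: bne  $4, $5, L7  cond=T  regs=(0,14,16,7,5,4,2,6)
  step pc=3: xor  $5, $0, $1  regs=(0,14,16,7,5,14,2,6)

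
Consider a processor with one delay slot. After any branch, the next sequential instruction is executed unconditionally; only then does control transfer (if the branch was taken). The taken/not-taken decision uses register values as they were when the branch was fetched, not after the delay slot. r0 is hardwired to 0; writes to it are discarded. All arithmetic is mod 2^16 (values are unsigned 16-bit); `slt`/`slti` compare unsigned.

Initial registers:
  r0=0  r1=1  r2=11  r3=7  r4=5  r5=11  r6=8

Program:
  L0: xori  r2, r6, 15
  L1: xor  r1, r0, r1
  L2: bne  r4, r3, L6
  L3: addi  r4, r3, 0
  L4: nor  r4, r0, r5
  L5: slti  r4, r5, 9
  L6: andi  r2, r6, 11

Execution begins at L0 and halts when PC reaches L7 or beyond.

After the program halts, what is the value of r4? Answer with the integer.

[0] xori  r2, r6, 15  →  {r0:0, r1:1, r2:7, r3:7, r4:5, r5:11, r6:8}
[1] xor  r1, r0, r1  →  {r0:0, r1:1, r2:7, r3:7, r4:5, r5:11, r6:8}
[2] bne  r4, r3, L6  →  {r0:0, r1:1, r2:7, r3:7, r4:5, r5:11, r6:8}  ⟨branch taken⟩
[3] addi  r4, r3, 0  →  {r0:0, r1:1, r2:7, r3:7, r4:7, r5:11, r6:8}
[6] andi  r2, r6, 11  →  {r0:0, r1:1, r2:8, r3:7, r4:7, r5:11, r6:8}

7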